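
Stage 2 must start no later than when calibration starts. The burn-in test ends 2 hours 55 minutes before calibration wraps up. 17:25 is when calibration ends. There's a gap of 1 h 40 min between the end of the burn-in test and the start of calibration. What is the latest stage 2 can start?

The burn-in test ends at 17:25 − 175 min = 14:30.
Calibration starts at 14:30 + 100 min = 16:10.
Stage 2 is bounded by calibration, so the latest it can start is 16:10.

16:10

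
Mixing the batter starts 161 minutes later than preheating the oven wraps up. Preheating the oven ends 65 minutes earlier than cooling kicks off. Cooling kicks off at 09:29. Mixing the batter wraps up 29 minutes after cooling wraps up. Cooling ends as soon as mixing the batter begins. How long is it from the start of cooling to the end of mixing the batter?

2 h 5 min

Preheating the oven ends at 09:29 − 65 min = 08:24.
Mixing the batter starts at 08:24 + 161 min = 11:05.
So cooling ends at 11:05.
Mixing the batter ends at 11:05 + 29 min = 11:34.
From 09:29 to 11:34 is 2 h 5 min.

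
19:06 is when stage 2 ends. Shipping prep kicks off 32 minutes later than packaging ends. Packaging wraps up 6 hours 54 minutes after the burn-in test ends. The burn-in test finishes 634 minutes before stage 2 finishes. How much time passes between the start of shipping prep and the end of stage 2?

3 h 8 min

The burn-in test ends at 19:06 − 634 min = 08:32.
Packaging ends at 08:32 + 414 min = 15:26.
Shipping prep starts at 15:26 + 32 min = 15:58.
From 15:58 to 19:06 is 3 h 8 min.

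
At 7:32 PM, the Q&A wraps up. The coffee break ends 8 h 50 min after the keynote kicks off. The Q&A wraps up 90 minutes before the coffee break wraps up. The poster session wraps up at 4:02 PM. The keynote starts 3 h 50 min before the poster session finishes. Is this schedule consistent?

The keynote starts at 4:02 PM − 230 min = 12:12 PM.
The coffee break ends at 12:12 PM + 530 min = 9:02 PM.
The Q&A ends at 9:02 PM − 90 min = 7:32 PM.
That matches the stated 7:32 PM, so the schedule is consistent.

Yes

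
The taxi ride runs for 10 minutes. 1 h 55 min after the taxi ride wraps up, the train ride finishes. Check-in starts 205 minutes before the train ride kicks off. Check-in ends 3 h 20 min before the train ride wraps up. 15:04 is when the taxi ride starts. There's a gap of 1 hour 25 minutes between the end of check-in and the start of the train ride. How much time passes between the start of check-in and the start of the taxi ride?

3 h 15 min

The taxi ride ends at 15:04 + 10 min = 15:14.
The train ride ends at 15:14 + 115 min = 17:09.
Check-in ends at 17:09 − 200 min = 13:49.
The train ride starts at 13:49 + 85 min = 15:14.
Check-in starts at 15:14 − 205 min = 11:49.
From 11:49 to 15:04 is 3 h 15 min.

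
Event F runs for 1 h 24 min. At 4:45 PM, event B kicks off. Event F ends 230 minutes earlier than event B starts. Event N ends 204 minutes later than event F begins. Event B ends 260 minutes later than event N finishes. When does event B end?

7:15 PM

Event F ends at 4:45 PM − 230 min = 12:55 PM.
Event F starts at 12:55 PM − 84 min = 11:31 AM.
Event N ends at 11:31 AM + 204 min = 2:55 PM.
Event B ends at 2:55 PM + 260 min = 7:15 PM.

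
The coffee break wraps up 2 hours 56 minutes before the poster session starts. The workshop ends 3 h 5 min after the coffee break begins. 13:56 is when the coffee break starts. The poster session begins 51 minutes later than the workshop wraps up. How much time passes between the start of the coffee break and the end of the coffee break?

The workshop ends at 13:56 + 185 min = 17:01.
The poster session starts at 17:01 + 51 min = 17:52.
The coffee break ends at 17:52 − 176 min = 14:56.
From 13:56 to 14:56 is 60 minutes.

60 minutes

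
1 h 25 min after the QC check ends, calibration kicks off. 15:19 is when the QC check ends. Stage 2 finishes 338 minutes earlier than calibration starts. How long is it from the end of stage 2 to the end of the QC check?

Calibration starts at 15:19 + 85 min = 16:44.
Stage 2 ends at 16:44 − 338 min = 11:06.
From 11:06 to 15:19 is 4 h 13 min.

4 h 13 min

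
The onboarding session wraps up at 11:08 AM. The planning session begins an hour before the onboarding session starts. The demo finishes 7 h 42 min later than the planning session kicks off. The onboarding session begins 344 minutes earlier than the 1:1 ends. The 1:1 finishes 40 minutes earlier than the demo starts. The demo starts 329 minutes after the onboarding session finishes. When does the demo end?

4:55 PM

The demo starts at 11:08 AM + 329 min = 4:37 PM.
The 1:1 ends at 4:37 PM − 40 min = 3:57 PM.
The onboarding session starts at 3:57 PM − 344 min = 10:13 AM.
The planning session starts at 10:13 AM − 60 min = 9:13 AM.
The demo ends at 9:13 AM + 462 min = 4:55 PM.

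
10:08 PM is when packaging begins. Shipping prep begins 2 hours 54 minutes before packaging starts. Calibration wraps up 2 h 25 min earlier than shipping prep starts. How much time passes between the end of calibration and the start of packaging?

Shipping prep starts at 10:08 PM − 174 min = 7:14 PM.
Calibration ends at 7:14 PM − 145 min = 4:49 PM.
From 4:49 PM to 10:08 PM is 5 hours 19 minutes.

5 hours 19 minutes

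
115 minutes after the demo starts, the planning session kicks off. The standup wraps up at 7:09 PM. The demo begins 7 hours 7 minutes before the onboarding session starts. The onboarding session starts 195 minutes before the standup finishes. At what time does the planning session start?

The onboarding session starts at 7:09 PM − 195 min = 3:54 PM.
The demo starts at 3:54 PM − 427 min = 8:47 AM.
The planning session starts at 8:47 AM + 115 min = 10:42 AM.

10:42 AM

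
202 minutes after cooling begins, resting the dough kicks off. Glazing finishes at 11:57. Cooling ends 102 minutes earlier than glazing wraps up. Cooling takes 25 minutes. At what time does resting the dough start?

Cooling ends at 11:57 − 102 min = 10:15.
Cooling starts at 10:15 − 25 min = 09:50.
Resting the dough starts at 09:50 + 202 min = 13:12.

13:12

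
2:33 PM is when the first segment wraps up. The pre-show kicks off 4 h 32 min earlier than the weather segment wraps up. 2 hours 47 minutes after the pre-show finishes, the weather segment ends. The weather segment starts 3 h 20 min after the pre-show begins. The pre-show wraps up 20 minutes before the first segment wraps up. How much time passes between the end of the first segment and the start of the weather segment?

The pre-show ends at 2:33 PM − 20 min = 2:13 PM.
The weather segment ends at 2:13 PM + 167 min = 5:00 PM.
The pre-show starts at 5:00 PM − 272 min = 12:28 PM.
The weather segment starts at 12:28 PM + 200 min = 3:48 PM.
From 2:33 PM to 3:48 PM is 1 h 15 min.

1 h 15 min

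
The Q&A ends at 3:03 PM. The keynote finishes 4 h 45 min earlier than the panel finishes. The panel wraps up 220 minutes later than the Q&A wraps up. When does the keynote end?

1:58 PM

The panel ends at 3:03 PM + 220 min = 6:43 PM.
The keynote ends at 6:43 PM − 285 min = 1:58 PM.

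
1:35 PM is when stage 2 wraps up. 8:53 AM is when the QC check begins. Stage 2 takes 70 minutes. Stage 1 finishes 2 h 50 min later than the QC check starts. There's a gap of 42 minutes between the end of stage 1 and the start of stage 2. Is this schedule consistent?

Stage 1 ends at 8:53 AM + 170 min = 11:43 AM.
Stage 2 starts at 11:43 AM + 42 min = 12:25 PM.
Stage 2 ends at 12:25 PM + 70 min = 1:35 PM.
That matches the stated 1:35 PM, so the schedule is consistent.

Yes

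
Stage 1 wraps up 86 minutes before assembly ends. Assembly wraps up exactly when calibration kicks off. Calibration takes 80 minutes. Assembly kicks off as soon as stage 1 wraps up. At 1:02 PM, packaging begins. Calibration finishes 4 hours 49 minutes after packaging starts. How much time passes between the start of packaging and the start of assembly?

Calibration ends at 1:02 PM + 289 min = 5:51 PM.
Calibration starts at 5:51 PM − 80 min = 4:31 PM.
So assembly ends at 4:31 PM.
Stage 1 ends at 4:31 PM − 86 min = 3:05 PM.
So assembly starts at 3:05 PM.
From 1:02 PM to 3:05 PM is 2 hours 3 minutes.

2 hours 3 minutes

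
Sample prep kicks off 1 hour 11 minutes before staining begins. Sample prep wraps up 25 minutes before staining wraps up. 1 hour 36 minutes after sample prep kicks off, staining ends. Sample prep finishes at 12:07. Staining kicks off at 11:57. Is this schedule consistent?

Sample prep starts at 11:57 − 71 min = 10:46.
Staining ends at 10:46 + 96 min = 12:22.
Sample prep ends at 12:22 − 25 min = 11:57.
But sample prep is also said to end at 12:07 — a 10-minute conflict.

No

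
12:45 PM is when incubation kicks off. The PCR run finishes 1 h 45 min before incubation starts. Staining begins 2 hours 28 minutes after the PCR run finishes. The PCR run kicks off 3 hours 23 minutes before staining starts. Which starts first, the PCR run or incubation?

the PCR run

The PCR run ends at 12:45 PM − 105 min = 11:00 AM.
Staining starts at 11:00 AM + 148 min = 1:28 PM.
The PCR run starts at 1:28 PM − 203 min = 10:05 AM.
The PCR run starts at 10:05 AM and incubation starts at 12:45 PM, so the PCR run is first.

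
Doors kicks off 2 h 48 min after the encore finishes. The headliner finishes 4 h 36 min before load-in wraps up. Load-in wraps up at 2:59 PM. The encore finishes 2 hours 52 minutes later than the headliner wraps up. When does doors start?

The headliner ends at 2:59 PM − 276 min = 10:23 AM.
The encore ends at 10:23 AM + 172 min = 1:15 PM.
Doors starts at 1:15 PM + 168 min = 4:03 PM.

4:03 PM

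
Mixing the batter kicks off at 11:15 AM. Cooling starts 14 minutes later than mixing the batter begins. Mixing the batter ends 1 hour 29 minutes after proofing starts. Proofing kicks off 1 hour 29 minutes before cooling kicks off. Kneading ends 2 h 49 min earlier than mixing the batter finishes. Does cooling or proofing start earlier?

Cooling starts at 11:15 AM + 14 min = 11:29 AM.
Proofing starts at 11:29 AM − 89 min = 10:00 AM.
Cooling starts at 11:29 AM and proofing starts at 10:00 AM, so proofing is first.

proofing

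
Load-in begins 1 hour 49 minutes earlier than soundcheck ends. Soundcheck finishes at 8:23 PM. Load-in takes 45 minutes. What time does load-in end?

7:19 PM

Load-in starts at 8:23 PM − 109 min = 6:34 PM.
Load-in ends at 6:34 PM + 45 min = 7:19 PM.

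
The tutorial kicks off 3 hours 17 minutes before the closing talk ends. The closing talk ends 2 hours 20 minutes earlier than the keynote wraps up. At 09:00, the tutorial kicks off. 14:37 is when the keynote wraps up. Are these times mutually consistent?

The closing talk ends at 14:37 − 140 min = 12:17.
The tutorial starts at 12:17 − 197 min = 09:00.
That matches the stated 09:00, so the schedule is consistent.

Yes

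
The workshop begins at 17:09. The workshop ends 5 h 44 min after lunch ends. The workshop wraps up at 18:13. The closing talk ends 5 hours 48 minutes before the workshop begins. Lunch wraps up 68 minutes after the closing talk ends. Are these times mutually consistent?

The closing talk ends at 17:09 − 348 min = 11:21.
Lunch ends at 11:21 + 68 min = 12:29.
The workshop ends at 12:29 + 344 min = 18:13.
That matches the stated 18:13, so the schedule is consistent.

Yes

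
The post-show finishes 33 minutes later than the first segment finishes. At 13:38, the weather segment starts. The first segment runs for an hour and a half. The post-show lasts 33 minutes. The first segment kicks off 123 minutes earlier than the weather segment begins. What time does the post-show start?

13:05

The first segment starts at 13:38 − 123 min = 11:35.
The first segment ends at 11:35 + 90 min = 13:05.
The post-show ends at 13:05 + 33 min = 13:38.
The post-show starts at 13:38 − 33 min = 13:05.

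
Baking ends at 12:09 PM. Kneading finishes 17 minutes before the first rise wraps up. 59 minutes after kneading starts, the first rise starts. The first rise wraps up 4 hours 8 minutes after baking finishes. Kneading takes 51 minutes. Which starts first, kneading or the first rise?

The first rise ends at 12:09 PM + 248 min = 4:17 PM.
Kneading ends at 4:17 PM − 17 min = 4:00 PM.
Kneading starts at 4:00 PM − 51 min = 3:09 PM.
The first rise starts at 3:09 PM + 59 min = 4:08 PM.
Kneading starts at 3:09 PM and the first rise starts at 4:08 PM, so kneading is first.

kneading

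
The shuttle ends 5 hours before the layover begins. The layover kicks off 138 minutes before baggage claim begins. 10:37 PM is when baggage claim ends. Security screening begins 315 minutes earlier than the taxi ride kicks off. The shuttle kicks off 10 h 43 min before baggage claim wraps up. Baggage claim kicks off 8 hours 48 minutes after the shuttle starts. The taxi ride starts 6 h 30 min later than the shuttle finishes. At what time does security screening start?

2:39 PM

The shuttle starts at 10:37 PM − 643 min = 11:54 AM.
Baggage claim starts at 11:54 AM + 528 min = 8:42 PM.
The layover starts at 8:42 PM − 138 min = 6:24 PM.
The shuttle ends at 6:24 PM − 300 min = 1:24 PM.
The taxi ride starts at 1:24 PM + 390 min = 7:54 PM.
Security screening starts at 7:54 PM − 315 min = 2:39 PM.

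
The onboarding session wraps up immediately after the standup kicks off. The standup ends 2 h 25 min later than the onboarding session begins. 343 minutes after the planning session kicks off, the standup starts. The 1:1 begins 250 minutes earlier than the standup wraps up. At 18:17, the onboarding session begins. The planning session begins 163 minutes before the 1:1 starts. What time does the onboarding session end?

The standup ends at 18:17 + 145 min = 20:42.
The 1:1 starts at 20:42 − 250 min = 16:32.
The planning session starts at 16:32 − 163 min = 13:49.
The standup starts at 13:49 + 343 min = 19:32.
So the onboarding session ends at 19:32.

19:32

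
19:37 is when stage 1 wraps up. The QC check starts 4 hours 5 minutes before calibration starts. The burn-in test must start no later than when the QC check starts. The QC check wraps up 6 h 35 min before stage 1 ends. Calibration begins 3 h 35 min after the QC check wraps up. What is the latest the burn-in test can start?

12:32

The QC check ends at 19:37 − 395 min = 13:02.
Calibration starts at 13:02 + 215 min = 16:37.
The QC check starts at 16:37 − 245 min = 12:32.
The burn-in test is bounded by the QC check, so the latest it can start is 12:32.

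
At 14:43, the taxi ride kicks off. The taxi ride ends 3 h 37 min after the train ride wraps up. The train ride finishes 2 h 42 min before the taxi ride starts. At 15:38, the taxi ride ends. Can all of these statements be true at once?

Yes

The train ride ends at 14:43 − 162 min = 12:01.
The taxi ride ends at 12:01 + 217 min = 15:38.
That matches the stated 15:38, so the schedule is consistent.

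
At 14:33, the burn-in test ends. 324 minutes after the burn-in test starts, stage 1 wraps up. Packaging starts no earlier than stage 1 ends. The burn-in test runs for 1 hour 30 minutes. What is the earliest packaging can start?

18:27

The burn-in test starts at 14:33 − 90 min = 13:03.
Stage 1 ends at 13:03 + 324 min = 18:27.
Packaging is bounded by stage 1, so the earliest it can start is 18:27.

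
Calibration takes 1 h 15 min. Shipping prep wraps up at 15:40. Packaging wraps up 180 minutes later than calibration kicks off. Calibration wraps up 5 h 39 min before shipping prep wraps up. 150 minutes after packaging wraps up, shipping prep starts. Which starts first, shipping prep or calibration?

Calibration ends at 15:40 − 339 min = 10:01.
Calibration starts at 10:01 − 75 min = 08:46.
Packaging ends at 08:46 + 180 min = 11:46.
Shipping prep starts at 11:46 + 150 min = 14:16.
Shipping prep starts at 14:16 and calibration starts at 08:46, so calibration is first.

calibration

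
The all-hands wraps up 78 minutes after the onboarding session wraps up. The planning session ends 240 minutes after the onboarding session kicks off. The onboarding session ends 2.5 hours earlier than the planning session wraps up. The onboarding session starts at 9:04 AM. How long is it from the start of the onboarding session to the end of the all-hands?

The planning session ends at 9:04 AM + 240 min = 1:04 PM.
The onboarding session ends at 1:04 PM − 150 min = 10:34 AM.
The all-hands ends at 10:34 AM + 78 min = 11:52 AM.
From 9:04 AM to 11:52 AM is 168 minutes.

168 minutes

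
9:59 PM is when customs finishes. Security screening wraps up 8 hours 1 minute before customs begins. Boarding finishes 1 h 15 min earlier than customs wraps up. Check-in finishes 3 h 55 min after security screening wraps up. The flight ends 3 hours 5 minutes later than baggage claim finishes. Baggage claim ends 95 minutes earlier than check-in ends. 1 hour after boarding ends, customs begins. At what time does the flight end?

Boarding ends at 9:59 PM − 75 min = 8:44 PM.
Customs starts at 8:44 PM + 60 min = 9:44 PM.
Security screening ends at 9:44 PM − 481 min = 1:43 PM.
Check-in ends at 1:43 PM + 235 min = 5:38 PM.
Baggage claim ends at 5:38 PM − 95 min = 4:03 PM.
The flight ends at 4:03 PM + 185 min = 7:08 PM.

7:08 PM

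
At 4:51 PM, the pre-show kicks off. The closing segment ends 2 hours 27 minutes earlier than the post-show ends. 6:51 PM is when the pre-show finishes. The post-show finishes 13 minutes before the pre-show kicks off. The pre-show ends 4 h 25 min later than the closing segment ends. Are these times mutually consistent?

The post-show ends at 4:51 PM − 13 min = 4:38 PM.
The closing segment ends at 4:38 PM − 147 min = 2:11 PM.
The pre-show ends at 2:11 PM + 265 min = 6:36 PM.
But the pre-show is also said to end at 6:51 PM — a 15-minute conflict.

No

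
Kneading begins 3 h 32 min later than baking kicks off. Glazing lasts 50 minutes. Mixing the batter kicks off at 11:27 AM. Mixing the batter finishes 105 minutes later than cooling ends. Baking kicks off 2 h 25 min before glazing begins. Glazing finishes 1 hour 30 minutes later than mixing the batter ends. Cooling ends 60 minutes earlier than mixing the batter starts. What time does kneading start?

Cooling ends at 11:27 AM − 60 min = 10:27 AM.
Mixing the batter ends at 10:27 AM + 105 min = 12:12 PM.
Glazing ends at 12:12 PM + 90 min = 1:42 PM.
Glazing starts at 1:42 PM − 50 min = 12:52 PM.
Baking starts at 12:52 PM − 145 min = 10:27 AM.
Kneading starts at 10:27 AM + 212 min = 1:59 PM.

1:59 PM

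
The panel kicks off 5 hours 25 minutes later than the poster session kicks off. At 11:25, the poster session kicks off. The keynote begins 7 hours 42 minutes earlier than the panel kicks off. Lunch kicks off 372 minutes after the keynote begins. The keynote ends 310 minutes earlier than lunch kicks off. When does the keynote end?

The panel starts at 11:25 + 325 min = 16:50.
The keynote starts at 16:50 − 462 min = 09:08.
Lunch starts at 09:08 + 372 min = 15:20.
The keynote ends at 15:20 − 310 min = 10:10.

10:10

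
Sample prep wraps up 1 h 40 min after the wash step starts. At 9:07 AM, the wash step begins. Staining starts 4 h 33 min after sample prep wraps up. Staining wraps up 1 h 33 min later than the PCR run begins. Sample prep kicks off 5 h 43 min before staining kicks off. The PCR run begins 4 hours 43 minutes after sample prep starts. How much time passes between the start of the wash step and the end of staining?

6 hours 46 minutes

Sample prep ends at 9:07 AM + 100 min = 10:47 AM.
Staining starts at 10:47 AM + 273 min = 3:20 PM.
Sample prep starts at 3:20 PM − 343 min = 9:37 AM.
The PCR run starts at 9:37 AM + 283 min = 2:20 PM.
Staining ends at 2:20 PM + 93 min = 3:53 PM.
From 9:07 AM to 3:53 PM is 6 hours 46 minutes.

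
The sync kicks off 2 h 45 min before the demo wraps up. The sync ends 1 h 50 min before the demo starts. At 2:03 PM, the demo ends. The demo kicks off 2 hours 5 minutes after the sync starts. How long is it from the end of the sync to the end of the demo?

The sync starts at 2:03 PM − 165 min = 11:18 AM.
The demo starts at 11:18 AM + 125 min = 1:23 PM.
The sync ends at 1:23 PM − 110 min = 11:33 AM.
From 11:33 AM to 2:03 PM is 150 minutes.

150 minutes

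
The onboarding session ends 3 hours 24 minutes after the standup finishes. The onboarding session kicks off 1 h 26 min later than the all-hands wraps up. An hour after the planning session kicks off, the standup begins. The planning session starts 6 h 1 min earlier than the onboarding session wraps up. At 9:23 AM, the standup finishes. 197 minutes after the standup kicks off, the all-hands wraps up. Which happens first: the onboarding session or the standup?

The onboarding session ends at 9:23 AM + 204 min = 12:47 PM.
The planning session starts at 12:47 PM − 361 min = 6:46 AM.
The standup starts at 6:46 AM + 60 min = 7:46 AM.
The all-hands ends at 7:46 AM + 197 min = 11:03 AM.
The onboarding session starts at 11:03 AM + 86 min = 12:29 PM.
The onboarding session starts at 12:29 PM and the standup starts at 7:46 AM, so the standup is first.

the standup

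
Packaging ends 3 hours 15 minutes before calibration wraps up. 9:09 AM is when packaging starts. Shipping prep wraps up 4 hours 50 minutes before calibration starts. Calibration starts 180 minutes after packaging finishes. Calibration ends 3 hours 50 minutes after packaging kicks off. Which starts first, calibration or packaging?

Calibration ends at 9:09 AM + 230 min = 12:59 PM.
Packaging ends at 12:59 PM − 195 min = 9:44 AM.
Calibration starts at 9:44 AM + 180 min = 12:44 PM.
Calibration starts at 12:44 PM and packaging starts at 9:09 AM, so packaging is first.

packaging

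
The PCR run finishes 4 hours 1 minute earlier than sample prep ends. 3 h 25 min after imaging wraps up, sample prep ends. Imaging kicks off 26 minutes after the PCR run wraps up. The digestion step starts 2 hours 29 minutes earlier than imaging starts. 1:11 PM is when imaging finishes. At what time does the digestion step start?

10:32 AM

Sample prep ends at 1:11 PM + 205 min = 4:36 PM.
The PCR run ends at 4:36 PM − 241 min = 12:35 PM.
Imaging starts at 12:35 PM + 26 min = 1:01 PM.
The digestion step starts at 1:01 PM − 149 min = 10:32 AM.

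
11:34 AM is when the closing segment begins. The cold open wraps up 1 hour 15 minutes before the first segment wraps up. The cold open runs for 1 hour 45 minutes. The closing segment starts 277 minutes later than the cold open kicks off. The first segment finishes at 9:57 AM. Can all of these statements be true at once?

Yes

The cold open ends at 9:57 AM − 75 min = 8:42 AM.
The cold open starts at 8:42 AM − 105 min = 6:57 AM.
The closing segment starts at 6:57 AM + 277 min = 11:34 AM.
That matches the stated 11:34 AM, so the schedule is consistent.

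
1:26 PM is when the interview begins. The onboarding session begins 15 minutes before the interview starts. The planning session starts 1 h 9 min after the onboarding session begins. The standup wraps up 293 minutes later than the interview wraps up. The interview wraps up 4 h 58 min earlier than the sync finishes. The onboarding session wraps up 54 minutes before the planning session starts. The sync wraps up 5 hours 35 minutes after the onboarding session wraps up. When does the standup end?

6:56 PM

The onboarding session starts at 1:26 PM − 15 min = 1:11 PM.
The planning session starts at 1:11 PM + 69 min = 2:20 PM.
The onboarding session ends at 2:20 PM − 54 min = 1:26 PM.
The sync ends at 1:26 PM + 335 min = 7:01 PM.
The interview ends at 7:01 PM − 298 min = 2:03 PM.
The standup ends at 2:03 PM + 293 min = 6:56 PM.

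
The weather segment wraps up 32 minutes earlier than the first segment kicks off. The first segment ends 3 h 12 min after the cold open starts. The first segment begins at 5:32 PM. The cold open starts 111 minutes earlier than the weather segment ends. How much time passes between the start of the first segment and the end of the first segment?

The weather segment ends at 5:32 PM − 32 min = 5:00 PM.
The cold open starts at 5:00 PM − 111 min = 3:09 PM.
The first segment ends at 3:09 PM + 192 min = 6:21 PM.
From 5:32 PM to 6:21 PM is 49 minutes.

49 minutes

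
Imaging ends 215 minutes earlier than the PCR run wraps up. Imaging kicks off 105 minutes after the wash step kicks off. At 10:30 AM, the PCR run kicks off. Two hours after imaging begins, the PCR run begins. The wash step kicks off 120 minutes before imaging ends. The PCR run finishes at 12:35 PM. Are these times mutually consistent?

Imaging ends at 12:35 PM − 215 min = 9:00 AM.
The wash step starts at 9:00 AM − 120 min = 7:00 AM.
Imaging starts at 7:00 AM + 105 min = 8:45 AM.
The PCR run starts at 8:45 AM + 120 min = 10:45 AM.
But the PCR run is also said to start at 10:30 AM — a 15-minute conflict.

No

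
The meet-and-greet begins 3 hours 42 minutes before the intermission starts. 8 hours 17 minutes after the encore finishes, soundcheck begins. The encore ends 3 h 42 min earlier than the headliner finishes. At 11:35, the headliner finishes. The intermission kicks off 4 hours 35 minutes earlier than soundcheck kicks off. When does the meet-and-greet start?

07:53

The encore ends at 11:35 − 222 min = 07:53.
Soundcheck starts at 07:53 + 497 min = 16:10.
The intermission starts at 16:10 − 275 min = 11:35.
The meet-and-greet starts at 11:35 − 222 min = 07:53.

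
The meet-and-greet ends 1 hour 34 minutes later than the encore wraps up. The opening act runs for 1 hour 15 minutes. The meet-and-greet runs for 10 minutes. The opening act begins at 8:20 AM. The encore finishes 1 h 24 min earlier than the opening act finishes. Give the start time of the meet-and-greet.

9:35 AM

The opening act ends at 8:20 AM + 75 min = 9:35 AM.
The encore ends at 9:35 AM − 84 min = 8:11 AM.
The meet-and-greet ends at 8:11 AM + 94 min = 9:45 AM.
The meet-and-greet starts at 9:45 AM − 10 min = 9:35 AM.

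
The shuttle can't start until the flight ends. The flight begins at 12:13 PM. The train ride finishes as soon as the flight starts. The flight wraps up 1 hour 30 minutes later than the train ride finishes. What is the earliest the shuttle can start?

1:43 PM

The train ride ends at 12:13 PM.
The flight ends at 12:13 PM + 90 min = 1:43 PM.
The shuttle is bounded by the flight, so the earliest it can start is 1:43 PM.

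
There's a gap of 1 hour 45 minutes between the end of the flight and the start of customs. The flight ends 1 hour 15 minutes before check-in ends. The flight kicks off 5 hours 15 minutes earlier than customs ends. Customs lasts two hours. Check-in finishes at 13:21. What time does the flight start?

The flight ends at 13:21 − 75 min = 12:06.
Customs starts at 12:06 + 105 min = 13:51.
Customs ends at 13:51 + 120 min = 15:51.
The flight starts at 15:51 − 315 min = 10:36.

10:36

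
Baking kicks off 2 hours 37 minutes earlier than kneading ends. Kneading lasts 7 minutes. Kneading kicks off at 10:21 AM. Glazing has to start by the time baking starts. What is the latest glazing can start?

Kneading ends at 10:21 AM + 7 min = 10:28 AM.
Baking starts at 10:28 AM − 157 min = 7:51 AM.
Glazing is bounded by baking, so the latest it can start is 7:51 AM.

7:51 AM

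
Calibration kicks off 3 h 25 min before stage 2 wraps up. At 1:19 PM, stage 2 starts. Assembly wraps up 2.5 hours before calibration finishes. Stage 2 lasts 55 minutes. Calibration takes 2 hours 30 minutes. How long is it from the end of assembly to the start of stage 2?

Stage 2 ends at 1:19 PM + 55 min = 2:14 PM.
Calibration starts at 2:14 PM − 205 min = 10:49 AM.
Calibration ends at 10:49 AM + 150 min = 1:19 PM.
Assembly ends at 1:19 PM − 150 min = 10:49 AM.
From 10:49 AM to 1:19 PM is 2 h 30 min.

2 h 30 min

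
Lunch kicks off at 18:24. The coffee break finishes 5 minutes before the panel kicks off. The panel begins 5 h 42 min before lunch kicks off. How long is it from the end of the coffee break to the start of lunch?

The panel starts at 18:24 − 342 min = 12:42.
The coffee break ends at 12:42 − 5 min = 12:37.
From 12:37 to 18:24 is 347 minutes.

347 minutes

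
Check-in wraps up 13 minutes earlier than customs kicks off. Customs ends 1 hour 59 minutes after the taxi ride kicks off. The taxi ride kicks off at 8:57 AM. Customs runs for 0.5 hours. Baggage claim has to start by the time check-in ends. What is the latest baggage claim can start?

10:13 AM

Customs ends at 8:57 AM + 119 min = 10:56 AM.
Customs starts at 10:56 AM − 30 min = 10:26 AM.
Check-in ends at 10:26 AM − 13 min = 10:13 AM.
Baggage claim is bounded by check-in, so the latest it can start is 10:13 AM.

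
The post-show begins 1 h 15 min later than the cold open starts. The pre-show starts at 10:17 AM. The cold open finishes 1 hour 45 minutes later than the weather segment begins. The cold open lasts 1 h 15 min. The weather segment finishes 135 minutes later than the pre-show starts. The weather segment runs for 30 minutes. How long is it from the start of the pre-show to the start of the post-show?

The weather segment ends at 10:17 AM + 135 min = 12:32 PM.
The weather segment starts at 12:32 PM − 30 min = 12:02 PM.
The cold open ends at 12:02 PM + 105 min = 1:47 PM.
The cold open starts at 1:47 PM − 75 min = 12:32 PM.
The post-show starts at 12:32 PM + 75 min = 1:47 PM.
From 10:17 AM to 1:47 PM is 3.5 hours.

3.5 hours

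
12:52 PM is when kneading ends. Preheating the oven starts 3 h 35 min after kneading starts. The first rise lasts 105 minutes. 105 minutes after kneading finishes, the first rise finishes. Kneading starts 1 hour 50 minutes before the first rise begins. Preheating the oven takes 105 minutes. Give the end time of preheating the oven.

The first rise ends at 12:52 PM + 105 min = 2:37 PM.
The first rise starts at 2:37 PM − 105 min = 12:52 PM.
Kneading starts at 12:52 PM − 110 min = 11:02 AM.
Preheating the oven starts at 11:02 AM + 215 min = 2:37 PM.
Preheating the oven ends at 2:37 PM + 105 min = 4:22 PM.

4:22 PM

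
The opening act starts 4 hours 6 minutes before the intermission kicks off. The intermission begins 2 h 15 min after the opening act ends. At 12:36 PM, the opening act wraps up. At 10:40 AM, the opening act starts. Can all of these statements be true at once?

No

The intermission starts at 12:36 PM + 135 min = 2:51 PM.
The opening act starts at 2:51 PM − 246 min = 10:45 AM.
But the opening act is also said to start at 10:40 AM — a 5-minute conflict.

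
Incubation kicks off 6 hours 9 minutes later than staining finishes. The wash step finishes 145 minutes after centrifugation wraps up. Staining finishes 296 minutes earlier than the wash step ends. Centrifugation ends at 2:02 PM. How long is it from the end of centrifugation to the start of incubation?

3 hours 38 minutes

The wash step ends at 2:02 PM + 145 min = 4:27 PM.
Staining ends at 4:27 PM − 296 min = 11:31 AM.
Incubation starts at 11:31 AM + 369 min = 5:40 PM.
From 2:02 PM to 5:40 PM is 3 hours 38 minutes.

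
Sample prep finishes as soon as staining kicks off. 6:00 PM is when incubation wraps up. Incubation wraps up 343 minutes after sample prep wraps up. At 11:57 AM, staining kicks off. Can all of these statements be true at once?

No

Sample prep ends at 11:57 AM.
Incubation ends at 11:57 AM + 343 min = 5:40 PM.
But incubation is also said to end at 6:00 PM — a 20-minute conflict.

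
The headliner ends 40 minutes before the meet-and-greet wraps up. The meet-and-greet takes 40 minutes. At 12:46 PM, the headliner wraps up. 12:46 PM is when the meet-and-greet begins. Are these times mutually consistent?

The meet-and-greet ends at 12:46 PM + 40 min = 1:26 PM.
The headliner ends at 1:26 PM − 40 min = 12:46 PM.
That matches the stated 12:46 PM, so the schedule is consistent.

Yes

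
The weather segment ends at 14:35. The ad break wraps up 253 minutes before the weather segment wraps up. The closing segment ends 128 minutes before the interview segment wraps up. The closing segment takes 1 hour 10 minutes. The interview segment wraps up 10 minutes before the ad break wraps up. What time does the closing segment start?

06:54

The ad break ends at 14:35 − 253 min = 10:22.
The interview segment ends at 10:22 − 10 min = 10:12.
The closing segment ends at 10:12 − 128 min = 08:04.
The closing segment starts at 08:04 − 70 min = 06:54.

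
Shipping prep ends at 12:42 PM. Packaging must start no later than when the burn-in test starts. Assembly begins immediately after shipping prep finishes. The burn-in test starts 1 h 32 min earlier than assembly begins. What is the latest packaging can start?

11:10 AM

Assembly starts at 12:42 PM.
The burn-in test starts at 12:42 PM − 92 min = 11:10 AM.
Packaging is bounded by the burn-in test, so the latest it can start is 11:10 AM.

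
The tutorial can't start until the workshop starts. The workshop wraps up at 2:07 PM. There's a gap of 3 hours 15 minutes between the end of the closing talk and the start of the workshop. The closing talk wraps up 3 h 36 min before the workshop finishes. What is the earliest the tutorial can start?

The closing talk ends at 2:07 PM − 216 min = 10:31 AM.
The workshop starts at 10:31 AM + 195 min = 1:46 PM.
The tutorial is bounded by the workshop, so the earliest it can start is 1:46 PM.

1:46 PM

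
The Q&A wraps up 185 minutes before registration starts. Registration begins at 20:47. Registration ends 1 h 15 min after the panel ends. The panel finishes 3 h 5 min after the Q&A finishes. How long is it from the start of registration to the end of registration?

The Q&A ends at 20:47 − 185 min = 17:42.
The panel ends at 17:42 + 185 min = 20:47.
Registration ends at 20:47 + 75 min = 22:02.
From 20:47 to 22:02 is 75 minutes.

75 minutes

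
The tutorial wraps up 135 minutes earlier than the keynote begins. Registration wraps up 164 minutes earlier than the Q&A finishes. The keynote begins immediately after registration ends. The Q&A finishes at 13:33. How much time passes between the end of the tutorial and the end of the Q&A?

4 h 59 min

Registration ends at 13:33 − 164 min = 10:49.
So the keynote starts at 10:49.
The tutorial ends at 10:49 − 135 min = 08:34.
From 08:34 to 13:33 is 4 h 59 min.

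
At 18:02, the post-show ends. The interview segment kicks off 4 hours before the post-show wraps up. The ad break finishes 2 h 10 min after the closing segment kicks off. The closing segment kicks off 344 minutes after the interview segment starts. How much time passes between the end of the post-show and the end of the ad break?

The interview segment starts at 18:02 − 240 min = 14:02.
The closing segment starts at 14:02 + 344 min = 19:46.
The ad break ends at 19:46 + 130 min = 21:56.
From 18:02 to 21:56 is 234 minutes.

234 minutes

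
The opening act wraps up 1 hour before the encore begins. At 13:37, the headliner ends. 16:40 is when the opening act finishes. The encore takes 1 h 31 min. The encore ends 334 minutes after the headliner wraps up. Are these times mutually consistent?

The encore ends at 13:37 + 334 min = 19:11.
The encore starts at 19:11 − 91 min = 17:40.
The opening act ends at 17:40 − 60 min = 16:40.
That matches the stated 16:40, so the schedule is consistent.

Yes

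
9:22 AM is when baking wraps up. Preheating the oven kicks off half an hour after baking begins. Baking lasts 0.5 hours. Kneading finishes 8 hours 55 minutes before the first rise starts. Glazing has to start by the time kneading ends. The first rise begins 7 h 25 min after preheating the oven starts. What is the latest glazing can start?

Baking starts at 9:22 AM − 30 min = 8:52 AM.
Preheating the oven starts at 8:52 AM + 30 min = 9:22 AM.
The first rise starts at 9:22 AM + 445 min = 4:47 PM.
Kneading ends at 4:47 PM − 535 min = 7:52 AM.
Glazing is bounded by kneading, so the latest it can start is 7:52 AM.

7:52 AM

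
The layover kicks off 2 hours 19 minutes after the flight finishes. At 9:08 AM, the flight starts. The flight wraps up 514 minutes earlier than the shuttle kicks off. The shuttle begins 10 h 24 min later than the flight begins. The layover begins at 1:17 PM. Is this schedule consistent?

The shuttle starts at 9:08 AM + 624 min = 7:32 PM.
The flight ends at 7:32 PM − 514 min = 10:58 AM.
The layover starts at 10:58 AM + 139 min = 1:17 PM.
That matches the stated 1:17 PM, so the schedule is consistent.

Yes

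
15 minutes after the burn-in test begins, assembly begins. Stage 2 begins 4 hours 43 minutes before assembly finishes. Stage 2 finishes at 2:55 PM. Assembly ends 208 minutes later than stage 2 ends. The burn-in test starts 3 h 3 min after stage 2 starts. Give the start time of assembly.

4:58 PM

Assembly ends at 2:55 PM + 208 min = 6:23 PM.
Stage 2 starts at 6:23 PM − 283 min = 1:40 PM.
The burn-in test starts at 1:40 PM + 183 min = 4:43 PM.
Assembly starts at 4:43 PM + 15 min = 4:58 PM.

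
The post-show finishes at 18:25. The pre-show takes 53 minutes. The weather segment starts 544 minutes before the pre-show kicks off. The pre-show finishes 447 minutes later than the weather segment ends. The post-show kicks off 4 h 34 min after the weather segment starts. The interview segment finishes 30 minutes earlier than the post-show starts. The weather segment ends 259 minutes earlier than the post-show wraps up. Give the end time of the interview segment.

The weather segment ends at 18:25 − 259 min = 14:06.
The pre-show ends at 14:06 + 447 min = 21:33.
The pre-show starts at 21:33 − 53 min = 20:40.
The weather segment starts at 20:40 − 544 min = 11:36.
The post-show starts at 11:36 + 274 min = 16:10.
The interview segment ends at 16:10 − 30 min = 15:40.

15:40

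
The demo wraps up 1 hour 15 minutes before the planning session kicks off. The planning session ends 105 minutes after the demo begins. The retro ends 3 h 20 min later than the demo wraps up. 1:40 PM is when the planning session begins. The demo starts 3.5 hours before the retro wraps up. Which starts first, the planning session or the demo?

The demo ends at 1:40 PM − 75 min = 12:25 PM.
The retro ends at 12:25 PM + 200 min = 3:45 PM.
The demo starts at 3:45 PM − 210 min = 12:15 PM.
The planning session starts at 1:40 PM and the demo starts at 12:15 PM, so the demo is first.

the demo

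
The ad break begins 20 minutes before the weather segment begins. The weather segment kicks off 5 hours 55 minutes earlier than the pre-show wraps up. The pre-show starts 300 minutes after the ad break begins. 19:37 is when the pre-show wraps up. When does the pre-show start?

18:22

The weather segment starts at 19:37 − 355 min = 13:42.
The ad break starts at 13:42 − 20 min = 13:22.
The pre-show starts at 13:22 + 300 min = 18:22.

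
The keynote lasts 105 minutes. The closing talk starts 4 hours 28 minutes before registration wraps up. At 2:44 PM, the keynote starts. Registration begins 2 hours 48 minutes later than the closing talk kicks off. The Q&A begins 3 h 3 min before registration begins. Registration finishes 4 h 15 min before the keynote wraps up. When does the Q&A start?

The keynote ends at 2:44 PM + 105 min = 4:29 PM.
Registration ends at 4:29 PM − 255 min = 12:14 PM.
The closing talk starts at 12:14 PM − 268 min = 7:46 AM.
Registration starts at 7:46 AM + 168 min = 10:34 AM.
The Q&A starts at 10:34 AM − 183 min = 7:31 AM.

7:31 AM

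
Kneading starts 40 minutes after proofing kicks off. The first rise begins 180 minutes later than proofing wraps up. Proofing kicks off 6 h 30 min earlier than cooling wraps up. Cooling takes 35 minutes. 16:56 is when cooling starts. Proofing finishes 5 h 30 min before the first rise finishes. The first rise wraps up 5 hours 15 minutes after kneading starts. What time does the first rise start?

14:26

Cooling ends at 16:56 + 35 min = 17:31.
Proofing starts at 17:31 − 390 min = 11:01.
Kneading starts at 11:01 + 40 min = 11:41.
The first rise ends at 11:41 + 315 min = 16:56.
Proofing ends at 16:56 − 330 min = 11:26.
The first rise starts at 11:26 + 180 min = 14:26.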